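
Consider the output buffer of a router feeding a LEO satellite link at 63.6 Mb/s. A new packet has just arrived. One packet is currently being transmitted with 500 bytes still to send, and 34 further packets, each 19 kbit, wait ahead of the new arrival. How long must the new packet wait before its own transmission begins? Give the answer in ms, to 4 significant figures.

10.22 ms

Each queued packet: L/R = 19000/63600000 = 0.298742 ms.
34 queued → 10.1572 ms.
Plus remaining 4000 bits of current packet: 0.0628931 ms.
Queuing delay = 10.22 ms.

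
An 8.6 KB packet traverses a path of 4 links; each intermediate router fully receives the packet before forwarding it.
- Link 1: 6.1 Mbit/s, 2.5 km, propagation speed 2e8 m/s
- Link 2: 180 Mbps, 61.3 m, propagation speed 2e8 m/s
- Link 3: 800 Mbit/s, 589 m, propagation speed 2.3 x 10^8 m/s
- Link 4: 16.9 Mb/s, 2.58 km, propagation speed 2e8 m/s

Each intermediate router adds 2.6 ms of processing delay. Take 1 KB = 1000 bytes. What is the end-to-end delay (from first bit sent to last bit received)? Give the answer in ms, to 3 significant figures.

23.6 ms

L = 68800 bits.
Transmission delays (L/R per hop): 11.2787, 0.382222, 0.086, 4.07101 ms; sum = 15.8179 ms.
Propagation delays (d/s per hop): 0.0125, 0.0003065, 0.00256087, 0.0129 ms; sum = 0.0282674 ms.
Processing at 3 router(s): 3 × 2.6 ms = 7.8 ms.
End-to-end = 23.6 ms.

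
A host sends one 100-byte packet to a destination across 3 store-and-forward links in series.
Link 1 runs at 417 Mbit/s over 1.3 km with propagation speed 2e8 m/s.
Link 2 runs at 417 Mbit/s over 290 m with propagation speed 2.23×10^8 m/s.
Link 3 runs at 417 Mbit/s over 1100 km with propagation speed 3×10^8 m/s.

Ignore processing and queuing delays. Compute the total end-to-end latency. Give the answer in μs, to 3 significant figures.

L = 100 × 8 = 800 bits.
Transmission delay per hop = L/R = 800/417000000 = 1.91847 μs; 3 hops → 5.7554 μs.
Propagation delays (d/s per hop): 6.5, 1.30045, 3666.67 μs; sum = 3674.47 μs.
End-to-end = 3680 μs.

3680 μs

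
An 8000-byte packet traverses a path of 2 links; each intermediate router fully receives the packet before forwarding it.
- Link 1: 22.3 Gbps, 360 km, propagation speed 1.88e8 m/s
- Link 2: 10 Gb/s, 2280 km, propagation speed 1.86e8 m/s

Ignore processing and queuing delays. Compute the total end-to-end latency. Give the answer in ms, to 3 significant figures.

14.2 ms

L = 8000 × 8 = 64000 bits.
Transmission delays (L/R per hop): 0.00286996, 0.0064 ms; sum = 0.00926996 ms.
Propagation delays (d/s per hop): 1.91489, 12.2581 ms; sum = 14.173 ms.
End-to-end = 14.2 ms.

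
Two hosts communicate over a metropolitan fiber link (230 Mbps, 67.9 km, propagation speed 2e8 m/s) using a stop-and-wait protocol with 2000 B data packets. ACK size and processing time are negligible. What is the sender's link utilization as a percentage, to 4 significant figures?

9.293 %

t_tx = L/R = 16000/230000000 = 6.95652e-05 s.
t_prop = 67900/200000000 = 0.0003395 s; RTT = 0.000679 s.
Cycle = t_tx + RTT = 0.000748565 s.
Utilization = t_tx / cycle = 6.95652e-05/0.000748565 = 9.293 %.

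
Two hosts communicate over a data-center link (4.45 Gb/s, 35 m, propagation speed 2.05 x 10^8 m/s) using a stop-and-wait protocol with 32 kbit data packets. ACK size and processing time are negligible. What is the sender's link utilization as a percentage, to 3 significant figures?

t_tx = L/R = 32000/4450000000 = 7.19101e-06 s.
t_prop = 35/2.05e+08 = 1.70732e-07 s; RTT = 3.41463e-07 s.
Cycle = t_tx + RTT = 7.53247e-06 s.
Utilization = t_tx / cycle = 7.19101e-06/7.53247e-06 = 95.5 %.

95.5 %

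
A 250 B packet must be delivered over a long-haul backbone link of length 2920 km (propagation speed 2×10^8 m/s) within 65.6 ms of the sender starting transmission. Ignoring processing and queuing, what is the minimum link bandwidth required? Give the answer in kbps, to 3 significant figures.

L = 2000 bits.
Propagation delay = 2920000 / 200000000 = 14.6 ms.
Transmission budget = 65.6 − 14.6 = 51 ms.
R ≥ L / t_tx = 2000 bits / 0.051 s = 39.2 kbps.

39.2 kbps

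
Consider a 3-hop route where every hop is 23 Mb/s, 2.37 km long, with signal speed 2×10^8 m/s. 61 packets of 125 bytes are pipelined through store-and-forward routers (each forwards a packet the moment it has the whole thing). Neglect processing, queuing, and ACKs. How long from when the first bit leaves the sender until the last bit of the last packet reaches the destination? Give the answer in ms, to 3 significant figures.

2.77 ms

Per-hop transmission t_tx = L/R = 1000/23000000 = 0.0434783 ms.
Per-hop propagation t_prop = 2370/200000000 = 0.01185 ms.
Pipeline fill: first packet needs 3·t_tx to clear all hops; remaining 60 packets each add one t_tx.
Total = (3+61-1)·t_tx + 3·t_prop = 63·0.0434783 + 3·0.01185 = 2.77 ms.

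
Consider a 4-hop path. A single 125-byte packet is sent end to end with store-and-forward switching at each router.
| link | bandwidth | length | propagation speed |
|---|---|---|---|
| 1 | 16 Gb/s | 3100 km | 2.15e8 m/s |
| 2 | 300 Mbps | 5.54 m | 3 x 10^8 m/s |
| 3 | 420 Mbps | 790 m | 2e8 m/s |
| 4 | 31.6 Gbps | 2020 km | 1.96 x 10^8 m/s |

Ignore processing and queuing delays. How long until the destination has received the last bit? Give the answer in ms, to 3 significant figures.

L = 125 × 8 = 1000 bits.
Transmission delays (L/R per hop): 6.25e-05, 0.00333333, 0.00238095, 3.16456e-05 ms; sum = 0.00580843 ms.
Propagation delays (d/s per hop): 14.4186, 1.84667e-05, 0.00395, 10.3061 ms; sum = 24.7287 ms.
End-to-end = 24.7 ms.

24.7 ms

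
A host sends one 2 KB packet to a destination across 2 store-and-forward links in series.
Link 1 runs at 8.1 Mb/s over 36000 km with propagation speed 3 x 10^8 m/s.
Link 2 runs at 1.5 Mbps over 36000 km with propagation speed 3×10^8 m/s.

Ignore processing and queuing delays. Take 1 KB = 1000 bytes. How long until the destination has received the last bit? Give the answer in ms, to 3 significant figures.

L = 16000 bits.
Transmission delays (L/R per hop): 1.97531, 10.6667 ms; sum = 12.642 ms.
Propagation delays (d/s per hop): 120, 120 ms; sum = 240 ms.
End-to-end = 253 ms.

253 ms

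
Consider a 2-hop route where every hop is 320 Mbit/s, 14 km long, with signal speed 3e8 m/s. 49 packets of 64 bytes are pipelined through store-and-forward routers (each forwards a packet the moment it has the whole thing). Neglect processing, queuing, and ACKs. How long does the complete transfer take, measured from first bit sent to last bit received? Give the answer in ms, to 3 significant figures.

0.173 ms

Per-hop transmission t_tx = L/R = 512/320000000 = 0.0016 ms.
Per-hop propagation t_prop = 14000/300000000 = 0.0466667 ms.
Pipeline fill: first packet needs 2·t_tx to clear all hops; remaining 48 packets each add one t_tx.
Total = (2+49-1)·t_tx + 2·t_prop = 50·0.0016 + 2·0.0466667 = 0.173 ms.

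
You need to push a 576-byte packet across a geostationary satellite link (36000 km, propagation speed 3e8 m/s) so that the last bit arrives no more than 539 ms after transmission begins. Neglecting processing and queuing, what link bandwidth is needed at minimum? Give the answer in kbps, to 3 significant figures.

L = 4608 bits.
Propagation delay = 36000000 / 300000000 = 120 ms.
Transmission budget = 539 − 120 = 419 ms.
R ≥ L / t_tx = 4608 bits / 0.419 s = 11.0 kbps.

11.0 kbps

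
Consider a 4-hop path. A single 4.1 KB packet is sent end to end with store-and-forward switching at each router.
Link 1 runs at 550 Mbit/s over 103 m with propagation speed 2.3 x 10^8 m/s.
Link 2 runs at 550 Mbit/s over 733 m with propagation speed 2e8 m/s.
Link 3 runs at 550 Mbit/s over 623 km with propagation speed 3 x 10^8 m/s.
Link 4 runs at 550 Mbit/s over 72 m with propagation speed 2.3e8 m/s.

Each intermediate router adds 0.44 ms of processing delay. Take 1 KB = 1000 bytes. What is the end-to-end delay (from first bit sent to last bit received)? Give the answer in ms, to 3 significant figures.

3.64 ms

L = 32800 bits.
Transmission delay per hop = L/R = 32800/550000000 = 0.0596364 ms; 4 hops → 0.238545 ms.
Propagation delays (d/s per hop): 0.000447826, 0.003665, 2.07667, 0.000313043 ms; sum = 2.08109 ms.
Processing at 3 router(s): 3 × 0.44 ms = 1.32 ms.
End-to-end = 3.64 ms.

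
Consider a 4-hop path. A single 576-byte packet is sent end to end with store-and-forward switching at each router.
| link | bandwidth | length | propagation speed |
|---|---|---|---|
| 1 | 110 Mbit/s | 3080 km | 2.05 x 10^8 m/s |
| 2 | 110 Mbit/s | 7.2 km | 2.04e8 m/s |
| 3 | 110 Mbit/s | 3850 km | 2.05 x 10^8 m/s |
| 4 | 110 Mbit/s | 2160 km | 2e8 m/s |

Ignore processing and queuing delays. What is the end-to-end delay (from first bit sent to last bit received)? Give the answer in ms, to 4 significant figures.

44.81 ms

L = 576 × 8 = 4608 bits.
Transmission delay per hop = L/R = 4608/110000000 = 0.0418909 ms; 4 hops → 0.167564 ms.
Propagation delays (d/s per hop): 15.0244, 0.0352941, 18.7805, 10.8 ms; sum = 44.6402 ms.
End-to-end = 44.81 ms.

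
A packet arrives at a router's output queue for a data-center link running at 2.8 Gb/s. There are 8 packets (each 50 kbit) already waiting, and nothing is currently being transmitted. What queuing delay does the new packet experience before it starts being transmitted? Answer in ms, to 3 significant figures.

0.143 ms

Each queued packet: L/R = 50000/2800000000 = 0.0178571 ms.
8 queued → 0.142857 ms.
Queuing delay = 0.143 ms.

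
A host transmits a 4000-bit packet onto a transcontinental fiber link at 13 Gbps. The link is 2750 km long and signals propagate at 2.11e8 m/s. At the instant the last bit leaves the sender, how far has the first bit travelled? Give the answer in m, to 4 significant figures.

t_tx = L/R = 4000/13000000000 = 3.07692e-07 s.
Distance = s × t_tx = 211000000 × 3.07692e-07 = 64.92 m.

64.92 m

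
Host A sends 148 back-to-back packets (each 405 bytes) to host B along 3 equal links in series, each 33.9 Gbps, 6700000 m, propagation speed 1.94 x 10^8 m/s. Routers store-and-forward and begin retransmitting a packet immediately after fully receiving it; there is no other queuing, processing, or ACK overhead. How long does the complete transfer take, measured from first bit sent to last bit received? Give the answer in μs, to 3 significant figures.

104000 μs

Per-hop transmission t_tx = L/R = 3240/33900000000 = 0.0955752 μs.
Per-hop propagation t_prop = 6700000/194000000 = 34536.1 μs.
Pipeline fill: first packet needs 3·t_tx to clear all hops; remaining 147 packets each add one t_tx.
Total = (3+148-1)·t_tx + 3·t_prop = 150·0.0955752 + 3·34536.1 = 104000 μs.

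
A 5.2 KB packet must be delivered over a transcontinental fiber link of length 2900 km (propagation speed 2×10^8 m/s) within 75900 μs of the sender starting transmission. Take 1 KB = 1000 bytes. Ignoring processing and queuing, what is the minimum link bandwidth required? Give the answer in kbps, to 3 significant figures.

678 kbps

L = 41600 bits.
Propagation delay = 2900000 / 200000000 = 14500 μs.
Transmission budget = 75900 − 14500 = 61400 μs.
R ≥ L / t_tx = 41600 bits / 0.0614 s = 678 kbps.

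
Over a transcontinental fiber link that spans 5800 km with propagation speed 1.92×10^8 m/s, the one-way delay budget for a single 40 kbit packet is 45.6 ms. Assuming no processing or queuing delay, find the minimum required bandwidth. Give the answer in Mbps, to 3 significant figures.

2.60 Mbps

Propagation delay = 5800000 / 192000000 = 30.2083 ms.
Transmission budget = 45.6 − 30.2083 = 15.3917 ms.
R ≥ L / t_tx = 40000 bits / 0.0153917 s = 2.60 Mbps.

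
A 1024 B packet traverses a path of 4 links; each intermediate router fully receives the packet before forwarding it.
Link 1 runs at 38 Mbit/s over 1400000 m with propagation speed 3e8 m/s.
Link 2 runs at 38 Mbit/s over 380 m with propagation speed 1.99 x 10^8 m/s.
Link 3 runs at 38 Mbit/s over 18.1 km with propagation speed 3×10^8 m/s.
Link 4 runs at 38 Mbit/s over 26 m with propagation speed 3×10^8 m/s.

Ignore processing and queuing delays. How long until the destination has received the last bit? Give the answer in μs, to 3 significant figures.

5590 μs

L = 1024 × 8 = 8192 bits.
Transmission delay per hop = L/R = 8192/38000000 = 215.579 μs; 4 hops → 862.316 μs.
Propagation delays (d/s per hop): 4666.67, 1.90955, 60.3333, 0.0866667 μs; sum = 4729 μs.
End-to-end = 5590 μs.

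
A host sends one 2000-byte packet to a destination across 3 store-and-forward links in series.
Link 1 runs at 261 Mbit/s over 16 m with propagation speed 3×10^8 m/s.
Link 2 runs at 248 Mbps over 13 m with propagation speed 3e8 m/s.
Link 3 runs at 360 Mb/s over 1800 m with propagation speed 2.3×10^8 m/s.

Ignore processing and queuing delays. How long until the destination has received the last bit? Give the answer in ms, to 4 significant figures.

0.1782 ms

L = 2000 × 8 = 16000 bits.
Transmission delays (L/R per hop): 0.0613027, 0.0645161, 0.0444444 ms; sum = 0.170263 ms.
Propagation delays (d/s per hop): 5.33333e-05, 4.33333e-05, 0.00782609 ms; sum = 0.00792275 ms.
End-to-end = 0.1782 ms.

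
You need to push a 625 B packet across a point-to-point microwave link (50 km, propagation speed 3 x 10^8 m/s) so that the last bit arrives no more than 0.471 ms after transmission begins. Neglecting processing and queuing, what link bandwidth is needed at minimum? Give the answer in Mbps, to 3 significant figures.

16.4 Mbps

L = 5000 bits.
Propagation delay = 50000 / 300000000 = 0.166667 ms.
Transmission budget = 0.471 − 0.166667 = 0.304333 ms.
R ≥ L / t_tx = 5000 bits / 0.000304333 s = 16.4 Mbps.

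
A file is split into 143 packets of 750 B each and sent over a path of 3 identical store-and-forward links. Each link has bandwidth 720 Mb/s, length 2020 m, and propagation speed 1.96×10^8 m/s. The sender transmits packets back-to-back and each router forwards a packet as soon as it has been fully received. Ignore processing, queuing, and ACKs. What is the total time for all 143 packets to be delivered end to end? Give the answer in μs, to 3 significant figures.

Per-hop transmission t_tx = L/R = 6000/720000000 = 8.33333 μs.
Per-hop propagation t_prop = 2020/196000000 = 10.3061 μs.
Pipeline fill: first packet needs 3·t_tx to clear all hops; remaining 142 packets each add one t_tx.
Total = (3+143-1)·t_tx + 3·t_prop = 145·8.33333 + 3·10.3061 = 1240 μs.

1240 μs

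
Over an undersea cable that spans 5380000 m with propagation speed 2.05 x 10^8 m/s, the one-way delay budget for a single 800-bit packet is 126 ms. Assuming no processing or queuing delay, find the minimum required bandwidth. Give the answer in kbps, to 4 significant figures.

Propagation delay = 5380000 / 2.05e+08 = 26.2439 ms.
Transmission budget = 126 − 26.2439 = 99.7561 ms.
R ≥ L / t_tx = 800 bits / 0.0997561 s = 8.020 kbps.

8.020 kbps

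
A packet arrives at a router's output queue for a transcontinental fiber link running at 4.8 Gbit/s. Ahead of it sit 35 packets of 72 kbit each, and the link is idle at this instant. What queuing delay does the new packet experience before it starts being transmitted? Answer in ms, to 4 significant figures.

0.5250 ms

Each queued packet: L/R = 72000/4800000000 = 0.015 ms.
35 queued → 0.525 ms.
Queuing delay = 0.5250 ms.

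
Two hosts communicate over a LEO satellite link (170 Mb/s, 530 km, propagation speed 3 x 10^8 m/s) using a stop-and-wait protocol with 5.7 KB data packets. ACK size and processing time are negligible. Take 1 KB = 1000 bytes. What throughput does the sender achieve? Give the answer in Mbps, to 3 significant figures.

t_tx = L/R = 45600/170000000 = 0.000268235 s.
t_prop = 530000/300000000 = 0.00176667 s; RTT = 0.00353333 s.
Cycle = t_tx + RTT = 0.00380157 s.
Throughput = L / cycle = 45600 / 0.00380157 = 12.0 Mbps.

12.0 Mbps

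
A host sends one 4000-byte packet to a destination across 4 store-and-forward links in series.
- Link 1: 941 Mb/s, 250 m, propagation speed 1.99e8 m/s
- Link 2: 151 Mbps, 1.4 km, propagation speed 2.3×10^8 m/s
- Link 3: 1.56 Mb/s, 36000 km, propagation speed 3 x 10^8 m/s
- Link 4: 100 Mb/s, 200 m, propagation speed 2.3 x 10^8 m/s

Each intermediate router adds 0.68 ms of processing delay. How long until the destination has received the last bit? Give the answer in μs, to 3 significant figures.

L = 4000 × 8 = 32000 bits.
Transmission delays (L/R per hop): 34.0064, 211.921, 20512.8, 320 μs; sum = 21078.7 μs.
Propagation delays (d/s per hop): 1.25628, 6.08696, 120000, 0.869565 μs; sum = 120008 μs.
Processing at 3 router(s): 3 × 0.68 ms = 2040 μs.
End-to-end = 143000 μs.

143000 μs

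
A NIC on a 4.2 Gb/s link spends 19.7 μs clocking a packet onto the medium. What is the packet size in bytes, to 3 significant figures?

10300 bytes

L = R × t_tx = 4200000000 b/s × 1.97e-05 s = 82740 bits.
In bytes: 82740 / 8 = 10300 bytes.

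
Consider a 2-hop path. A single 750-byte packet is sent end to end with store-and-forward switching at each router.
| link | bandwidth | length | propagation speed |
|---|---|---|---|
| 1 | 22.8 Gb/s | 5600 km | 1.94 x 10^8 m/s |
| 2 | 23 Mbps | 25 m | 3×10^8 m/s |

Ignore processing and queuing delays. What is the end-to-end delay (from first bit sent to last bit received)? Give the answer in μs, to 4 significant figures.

29130 μs

L = 750 × 8 = 6000 bits.
Transmission delays (L/R per hop): 0.263158, 260.87 μs; sum = 261.133 μs.
Propagation delays (d/s per hop): 28866, 0.0833333 μs; sum = 28866.1 μs.
End-to-end = 29130 μs.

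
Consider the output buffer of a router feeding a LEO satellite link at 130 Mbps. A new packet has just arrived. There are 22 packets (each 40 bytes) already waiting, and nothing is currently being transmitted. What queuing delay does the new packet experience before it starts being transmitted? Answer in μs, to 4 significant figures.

54.15 μs

Each queued packet: L/R = 320/130000000 = 2.46154 μs.
22 queued → 54.1538 μs.
Queuing delay = 54.15 μs.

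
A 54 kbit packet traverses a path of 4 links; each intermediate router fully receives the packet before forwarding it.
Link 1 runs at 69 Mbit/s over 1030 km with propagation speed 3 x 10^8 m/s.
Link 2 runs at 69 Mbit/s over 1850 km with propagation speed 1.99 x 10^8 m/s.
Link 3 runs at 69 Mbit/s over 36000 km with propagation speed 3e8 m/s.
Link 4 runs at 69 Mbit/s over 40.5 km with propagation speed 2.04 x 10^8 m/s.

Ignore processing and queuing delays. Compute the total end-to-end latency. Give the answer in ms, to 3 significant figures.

136 ms

L = 54000 bits.
Transmission delay per hop = L/R = 54000/69000000 = 0.782609 ms; 4 hops → 3.13043 ms.
Propagation delays (d/s per hop): 3.43333, 9.29648, 120, 0.198529 ms; sum = 132.928 ms.
End-to-end = 136 ms.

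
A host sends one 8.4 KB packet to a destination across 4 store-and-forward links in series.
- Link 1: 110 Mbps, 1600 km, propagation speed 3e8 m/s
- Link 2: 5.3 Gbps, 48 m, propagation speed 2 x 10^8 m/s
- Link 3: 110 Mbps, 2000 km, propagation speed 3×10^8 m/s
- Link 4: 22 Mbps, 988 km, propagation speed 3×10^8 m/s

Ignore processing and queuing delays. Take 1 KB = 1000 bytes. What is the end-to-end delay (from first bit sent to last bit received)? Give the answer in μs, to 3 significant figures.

19600 μs

L = 67200 bits.
Transmission delays (L/R per hop): 610.909, 12.6792, 610.909, 3054.55 μs; sum = 4289.04 μs.
Propagation delays (d/s per hop): 5333.33, 0.24, 6666.67, 3293.33 μs; sum = 15293.6 μs.
End-to-end = 19600 μs.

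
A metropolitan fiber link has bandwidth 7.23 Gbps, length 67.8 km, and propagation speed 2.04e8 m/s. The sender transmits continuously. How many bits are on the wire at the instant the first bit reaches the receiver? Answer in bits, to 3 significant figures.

Propagation delay = 67800 / 204000000 = 0.000332353 s.
BDP = R × t_prop = 7230000000 × 0.000332353 = 2402910 bits.

2400000 bits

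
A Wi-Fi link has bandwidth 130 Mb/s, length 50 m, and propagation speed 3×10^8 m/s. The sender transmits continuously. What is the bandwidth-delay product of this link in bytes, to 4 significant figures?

Propagation delay = 50 / 300000000 = 1.66667e-07 s.
BDP = R × t_prop = 130000000 × 1.66667e-07 = 21.6667 bits.
In bytes: 21.6667/8 = 2.708 bytes.

2.708 bytes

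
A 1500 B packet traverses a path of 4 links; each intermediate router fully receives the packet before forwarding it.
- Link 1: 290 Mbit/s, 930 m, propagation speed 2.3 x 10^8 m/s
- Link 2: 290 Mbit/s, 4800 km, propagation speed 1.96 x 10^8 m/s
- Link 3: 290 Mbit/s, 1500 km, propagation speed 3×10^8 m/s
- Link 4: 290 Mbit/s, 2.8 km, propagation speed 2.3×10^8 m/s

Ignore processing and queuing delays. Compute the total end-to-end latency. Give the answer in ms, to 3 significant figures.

29.7 ms

L = 1500 × 8 = 12000 bits.
Transmission delay per hop = L/R = 12000/290000000 = 0.0413793 ms; 4 hops → 0.165517 ms.
Propagation delays (d/s per hop): 0.00404348, 24.4898, 5, 0.0121739 ms; sum = 29.506 ms.
End-to-end = 29.7 ms.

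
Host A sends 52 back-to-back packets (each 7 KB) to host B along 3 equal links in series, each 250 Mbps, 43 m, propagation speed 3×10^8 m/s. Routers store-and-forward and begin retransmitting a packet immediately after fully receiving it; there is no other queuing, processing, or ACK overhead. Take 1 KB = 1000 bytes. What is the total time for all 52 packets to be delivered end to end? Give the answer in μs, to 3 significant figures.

12100 μs

Per-hop transmission t_tx = L/R = 56000/250000000 = 224 μs.
Per-hop propagation t_prop = 43/300000000 = 0.143333 μs.
Pipeline fill: first packet needs 3·t_tx to clear all hops; remaining 51 packets each add one t_tx.
Total = (3+52-1)·t_tx + 3·t_prop = 54·224 + 3·0.143333 = 12100 μs.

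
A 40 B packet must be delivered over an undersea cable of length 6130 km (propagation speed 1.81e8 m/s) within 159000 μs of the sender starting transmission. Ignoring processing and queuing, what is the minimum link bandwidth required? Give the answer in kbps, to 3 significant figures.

L = 320 bits.
Propagation delay = 6130000 / 181000000 = 33867.4 μs.
Transmission budget = 159000 − 33867.4 = 125133 μs.
R ≥ L / t_tx = 320 bits / 0.125133 s = 2.56 kbps.

2.56 kbps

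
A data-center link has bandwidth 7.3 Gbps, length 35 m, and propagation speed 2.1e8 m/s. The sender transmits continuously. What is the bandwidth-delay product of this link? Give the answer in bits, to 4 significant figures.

1217 bits

Propagation delay = 35 / 210000000 = 1.66667e-07 s.
BDP = R × t_prop = 7300000000 × 1.66667e-07 = 1216.67 bits.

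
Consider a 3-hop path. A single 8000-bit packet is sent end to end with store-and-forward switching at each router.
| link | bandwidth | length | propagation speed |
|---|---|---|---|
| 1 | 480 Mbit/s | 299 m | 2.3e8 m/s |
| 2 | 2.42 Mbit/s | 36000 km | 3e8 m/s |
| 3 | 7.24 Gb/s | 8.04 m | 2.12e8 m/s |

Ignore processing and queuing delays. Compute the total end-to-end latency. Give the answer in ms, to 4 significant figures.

123.3 ms

Transmission delays (L/R per hop): 0.0166667, 3.30579, 0.00110497 ms; sum = 3.32356 ms.
Propagation delays (d/s per hop): 0.0013, 120, 3.79245e-05 ms; sum = 120.001 ms.
End-to-end = 123.3 ms.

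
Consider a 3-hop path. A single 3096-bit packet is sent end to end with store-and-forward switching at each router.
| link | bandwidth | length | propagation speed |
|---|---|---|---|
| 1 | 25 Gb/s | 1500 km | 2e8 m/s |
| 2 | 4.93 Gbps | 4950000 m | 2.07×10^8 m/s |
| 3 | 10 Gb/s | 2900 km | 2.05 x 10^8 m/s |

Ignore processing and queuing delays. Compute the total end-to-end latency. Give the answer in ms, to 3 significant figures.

45.6 ms

Transmission delays (L/R per hop): 0.00012384, 0.000627992, 0.0003096 ms; sum = 0.00106143 ms.
Propagation delays (d/s per hop): 7.5, 23.913, 14.1463 ms; sum = 45.5594 ms.
End-to-end = 45.6 ms.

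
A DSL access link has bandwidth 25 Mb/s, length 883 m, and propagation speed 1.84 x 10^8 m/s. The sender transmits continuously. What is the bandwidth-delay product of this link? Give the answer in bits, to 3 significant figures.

Propagation delay = 883 / 184000000 = 4.79891e-06 s.
BDP = R × t_prop = 25000000 × 4.79891e-06 = 119.973 bits.

120 bits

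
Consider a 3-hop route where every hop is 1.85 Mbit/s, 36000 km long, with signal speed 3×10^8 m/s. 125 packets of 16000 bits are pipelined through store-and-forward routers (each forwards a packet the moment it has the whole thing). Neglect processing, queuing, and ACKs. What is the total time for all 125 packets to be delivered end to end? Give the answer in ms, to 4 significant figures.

1458 ms

Per-hop transmission t_tx = L/R = 16000/1850000 = 8.64865 ms.
Per-hop propagation t_prop = 36000000/300000000 = 120 ms.
Pipeline fill: first packet needs 3·t_tx to clear all hops; remaining 124 packets each add one t_tx.
Total = (3+125-1)·t_tx + 3·t_prop = 127·8.64865 + 3·120 = 1458 ms.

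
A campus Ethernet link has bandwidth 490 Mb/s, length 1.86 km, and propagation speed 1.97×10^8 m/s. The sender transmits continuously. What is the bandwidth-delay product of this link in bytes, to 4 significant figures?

Propagation delay = 1860 / 197000000 = 9.44162e-06 s.
BDP = R × t_prop = 490000000 × 9.44162e-06 = 4626.4 bits.
In bytes: 4626.4/8 = 578.3 bytes.

578.3 bytes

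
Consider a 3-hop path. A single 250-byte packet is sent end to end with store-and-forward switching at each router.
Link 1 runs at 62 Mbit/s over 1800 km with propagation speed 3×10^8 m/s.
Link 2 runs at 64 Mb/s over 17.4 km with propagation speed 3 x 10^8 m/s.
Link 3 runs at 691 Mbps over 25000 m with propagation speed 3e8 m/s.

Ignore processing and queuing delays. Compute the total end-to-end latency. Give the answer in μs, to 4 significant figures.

6208 μs

L = 250 × 8 = 2000 bits.
Transmission delays (L/R per hop): 32.2581, 31.25, 2.89436 μs; sum = 66.4024 μs.
Propagation delays (d/s per hop): 6000, 58, 83.3333 μs; sum = 6141.33 μs.
End-to-end = 6208 μs.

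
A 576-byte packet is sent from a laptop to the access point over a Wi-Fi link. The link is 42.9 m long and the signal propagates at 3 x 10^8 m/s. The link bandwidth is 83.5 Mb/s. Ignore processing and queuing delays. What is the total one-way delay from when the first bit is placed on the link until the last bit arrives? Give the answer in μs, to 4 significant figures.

L = 576 × 8 = 4608 bits.
Transmission delay = L/R = 4608 / 83500000 = 55.1856 μs.
Propagation delay = d/s = 42.9 m / 300000000 m/s = 0.143 μs.
Total = 55.33 μs.

55.33 μs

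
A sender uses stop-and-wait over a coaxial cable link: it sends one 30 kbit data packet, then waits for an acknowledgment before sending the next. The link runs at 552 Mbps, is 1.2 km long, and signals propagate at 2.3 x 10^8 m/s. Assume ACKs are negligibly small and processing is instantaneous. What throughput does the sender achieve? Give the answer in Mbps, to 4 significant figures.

t_tx = L/R = 30000/552000000 = 5.43478e-05 s.
t_prop = 1200/2.3e+08 = 5.21739e-06 s; RTT = 1.04348e-05 s.
Cycle = t_tx + RTT = 6.47826e-05 s.
Throughput = L / cycle = 30000 / 6.47826e-05 = 463.1 Mbps.

463.1 Mbps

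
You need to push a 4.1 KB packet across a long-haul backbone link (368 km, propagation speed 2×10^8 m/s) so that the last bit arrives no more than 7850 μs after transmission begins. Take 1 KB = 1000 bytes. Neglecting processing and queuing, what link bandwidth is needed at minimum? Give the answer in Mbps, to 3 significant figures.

5.46 Mbps

L = 32800 bits.
Propagation delay = 368000 / 200000000 = 1840 μs.
Transmission budget = 7850 − 1840 = 6010 μs.
R ≥ L / t_tx = 32800 bits / 0.00601 s = 5.46 Mbps.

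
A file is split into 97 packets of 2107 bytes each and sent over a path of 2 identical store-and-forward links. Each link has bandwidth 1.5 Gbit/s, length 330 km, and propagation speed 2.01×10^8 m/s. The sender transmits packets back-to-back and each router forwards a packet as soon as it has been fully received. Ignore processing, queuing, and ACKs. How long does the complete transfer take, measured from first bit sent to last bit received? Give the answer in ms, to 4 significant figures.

4.385 ms

Per-hop transmission t_tx = L/R = 16856/1500000000 = 0.0112373 ms.
Per-hop propagation t_prop = 330000/2.01e+08 = 1.64179 ms.
Pipeline fill: first packet needs 2·t_tx to clear all hops; remaining 96 packets each add one t_tx.
Total = (2+97-1)·t_tx + 2·t_prop = 98·0.0112373 + 2·1.64179 = 4.385 ms.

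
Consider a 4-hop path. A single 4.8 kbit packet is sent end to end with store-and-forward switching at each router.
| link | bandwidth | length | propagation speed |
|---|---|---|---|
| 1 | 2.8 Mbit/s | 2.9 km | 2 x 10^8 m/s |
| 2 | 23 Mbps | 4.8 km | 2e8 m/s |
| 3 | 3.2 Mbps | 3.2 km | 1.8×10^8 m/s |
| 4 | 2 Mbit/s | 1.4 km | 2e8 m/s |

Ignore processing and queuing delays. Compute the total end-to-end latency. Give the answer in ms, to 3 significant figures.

5.89 ms

L = 4800 bits.
Transmission delays (L/R per hop): 1.71429, 0.208696, 1.5, 2.4 ms; sum = 5.82298 ms.
Propagation delays (d/s per hop): 0.0145, 0.024, 0.0177778, 0.007 ms; sum = 0.0632778 ms.
End-to-end = 5.89 ms.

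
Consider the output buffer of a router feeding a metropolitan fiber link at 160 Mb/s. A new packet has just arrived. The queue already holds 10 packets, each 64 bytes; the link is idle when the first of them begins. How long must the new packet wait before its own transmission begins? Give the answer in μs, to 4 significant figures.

32.00 μs

Each queued packet: L/R = 512/160000000 = 3.2 μs.
10 queued → 32 μs.
Queuing delay = 32.00 μs.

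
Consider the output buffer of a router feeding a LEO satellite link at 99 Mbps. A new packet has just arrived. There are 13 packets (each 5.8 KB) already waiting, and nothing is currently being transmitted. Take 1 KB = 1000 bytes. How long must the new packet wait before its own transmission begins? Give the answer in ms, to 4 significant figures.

Each queued packet: L/R = 46400/99000000 = 0.468687 ms.
13 queued → 6.09293 ms.
Queuing delay = 6.093 ms.

6.093 ms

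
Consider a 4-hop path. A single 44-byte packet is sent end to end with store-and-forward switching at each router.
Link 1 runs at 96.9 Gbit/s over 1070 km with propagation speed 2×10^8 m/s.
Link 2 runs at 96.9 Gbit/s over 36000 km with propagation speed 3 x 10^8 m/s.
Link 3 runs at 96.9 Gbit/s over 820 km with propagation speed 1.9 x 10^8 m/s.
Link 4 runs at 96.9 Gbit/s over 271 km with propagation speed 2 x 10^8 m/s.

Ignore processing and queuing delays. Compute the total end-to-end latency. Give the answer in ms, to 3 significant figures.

131 ms

L = 44 × 8 = 352 bits.
Transmission delay per hop = L/R = 352/96900000000 = 3.63261e-06 ms; 4 hops → 1.45304e-05 ms.
Propagation delays (d/s per hop): 5.35, 120, 4.31579, 1.355 ms; sum = 131.021 ms.
End-to-end = 131 ms.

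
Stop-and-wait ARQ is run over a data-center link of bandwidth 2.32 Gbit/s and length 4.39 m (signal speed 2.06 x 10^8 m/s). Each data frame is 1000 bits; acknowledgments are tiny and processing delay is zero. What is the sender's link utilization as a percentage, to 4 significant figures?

91.00 %

t_tx = L/R = 1000/2320000000 = 4.31034e-07 s.
t_prop = 4.39/206000000 = 2.13107e-08 s; RTT = 4.26214e-08 s.
Cycle = t_tx + RTT = 4.73656e-07 s.
Utilization = t_tx / cycle = 4.31034e-07/4.73656e-07 = 91.00 %.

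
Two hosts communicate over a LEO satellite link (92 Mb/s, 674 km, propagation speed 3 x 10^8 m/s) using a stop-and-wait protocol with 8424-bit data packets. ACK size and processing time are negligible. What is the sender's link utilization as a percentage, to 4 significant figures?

1.997 %

t_tx = L/R = 8424/92000000 = 9.15652e-05 s.
t_prop = 674000/300000000 = 0.00224667 s; RTT = 0.00449333 s.
Cycle = t_tx + RTT = 0.0045849 s.
Utilization = t_tx / cycle = 9.15652e-05/0.0045849 = 1.997 %.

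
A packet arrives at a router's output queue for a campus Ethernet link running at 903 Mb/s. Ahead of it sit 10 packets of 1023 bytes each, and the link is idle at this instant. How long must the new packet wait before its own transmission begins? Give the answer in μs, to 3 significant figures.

90.6 μs

Each queued packet: L/R = 8184/903000000 = 9.06312 μs.
10 queued → 90.6312 μs.
Queuing delay = 90.6 μs.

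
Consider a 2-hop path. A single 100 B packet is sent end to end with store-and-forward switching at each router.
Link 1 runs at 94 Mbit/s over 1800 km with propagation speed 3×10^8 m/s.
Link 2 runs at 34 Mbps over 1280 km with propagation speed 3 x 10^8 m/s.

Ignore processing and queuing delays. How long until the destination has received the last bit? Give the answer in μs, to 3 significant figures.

L = 100 × 8 = 800 bits.
Transmission delays (L/R per hop): 8.51064, 23.5294 μs; sum = 32.0401 μs.
Propagation delays (d/s per hop): 6000, 4266.67 μs; sum = 10266.7 μs.
End-to-end = 10300 μs.

10300 μs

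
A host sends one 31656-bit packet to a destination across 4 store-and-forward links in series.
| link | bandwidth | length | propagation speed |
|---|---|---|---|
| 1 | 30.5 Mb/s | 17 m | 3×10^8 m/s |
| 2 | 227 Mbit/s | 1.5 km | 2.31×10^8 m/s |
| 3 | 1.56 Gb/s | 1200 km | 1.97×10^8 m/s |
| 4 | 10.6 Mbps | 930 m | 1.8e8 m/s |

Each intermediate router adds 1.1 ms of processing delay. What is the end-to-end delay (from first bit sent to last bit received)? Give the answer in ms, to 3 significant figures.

Transmission delays (L/R per hop): 1.0379, 0.139454, 0.0202923, 2.98642 ms; sum = 4.18406 ms.
Propagation delays (d/s per hop): 5.66667e-05, 0.00649351, 6.09137, 0.00516667 ms; sum = 6.10309 ms.
Processing at 3 router(s): 3 × 1.1 ms = 3.3 ms.
End-to-end = 13.6 ms.

13.6 ms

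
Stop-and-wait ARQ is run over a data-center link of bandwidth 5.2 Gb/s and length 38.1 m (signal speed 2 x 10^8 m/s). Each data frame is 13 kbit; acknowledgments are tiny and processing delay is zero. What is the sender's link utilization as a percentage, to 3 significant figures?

86.8 %

t_tx = L/R = 13000/5200000000 = 2.5e-06 s.
t_prop = 38.1/200000000 = 1.905e-07 s; RTT = 3.81e-07 s.
Cycle = t_tx + RTT = 2.881e-06 s.
Utilization = t_tx / cycle = 2.5e-06/2.881e-06 = 86.8 %.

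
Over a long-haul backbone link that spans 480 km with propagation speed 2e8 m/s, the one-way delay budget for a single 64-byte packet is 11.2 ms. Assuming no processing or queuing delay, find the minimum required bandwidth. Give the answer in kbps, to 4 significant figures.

L = 512 bits.
Propagation delay = 480000 / 200000000 = 2.4 ms.
Transmission budget = 11.2 − 2.4 = 8.8 ms.
R ≥ L / t_tx = 512 bits / 0.0088 s = 58.18 kbps.

58.18 kbps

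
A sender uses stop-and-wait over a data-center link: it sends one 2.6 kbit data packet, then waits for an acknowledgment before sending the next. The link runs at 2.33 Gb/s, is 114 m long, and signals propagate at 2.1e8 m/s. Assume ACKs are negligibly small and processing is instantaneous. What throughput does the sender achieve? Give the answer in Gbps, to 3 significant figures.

t_tx = L/R = 2600/2330000000 = 1.11588e-06 s.
t_prop = 114/210000000 = 5.42857e-07 s; RTT = 1.08571e-06 s.
Cycle = t_tx + RTT = 2.20159e-06 s.
Throughput = L / cycle = 2600 / 2.20159e-06 = 1.18 Gbps.

1.18 Gbps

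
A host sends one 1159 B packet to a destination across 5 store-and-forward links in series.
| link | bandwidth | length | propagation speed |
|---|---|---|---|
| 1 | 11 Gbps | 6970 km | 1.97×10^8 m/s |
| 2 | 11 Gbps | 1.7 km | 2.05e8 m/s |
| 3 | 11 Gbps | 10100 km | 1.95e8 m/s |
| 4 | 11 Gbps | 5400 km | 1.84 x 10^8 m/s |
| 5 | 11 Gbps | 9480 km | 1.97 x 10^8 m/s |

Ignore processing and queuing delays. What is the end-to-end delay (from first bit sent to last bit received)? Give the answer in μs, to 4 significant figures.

L = 1159 × 8 = 9272 bits.
Transmission delay per hop = L/R = 9272/11000000000 = 0.842909 μs; 5 hops → 4.21455 μs.
Propagation delays (d/s per hop): 35380.7, 8.29268, 51794.9, 29347.8, 48121.8 μs; sum = 164654 μs.
End-to-end = 164700 μs.

164700 μs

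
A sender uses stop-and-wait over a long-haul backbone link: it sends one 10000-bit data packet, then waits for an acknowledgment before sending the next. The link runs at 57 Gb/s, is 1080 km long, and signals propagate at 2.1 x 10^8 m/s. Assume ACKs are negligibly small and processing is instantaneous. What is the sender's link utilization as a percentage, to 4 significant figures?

0.001706 %

t_tx = L/R = 10000/57000000000 = 1.75439e-07 s.
t_prop = 1080000/210000000 = 0.00514286 s; RTT = 0.0102857 s.
Cycle = t_tx + RTT = 0.0102859 s.
Utilization = t_tx / cycle = 1.75439e-07/0.0102859 = 0.001706 %.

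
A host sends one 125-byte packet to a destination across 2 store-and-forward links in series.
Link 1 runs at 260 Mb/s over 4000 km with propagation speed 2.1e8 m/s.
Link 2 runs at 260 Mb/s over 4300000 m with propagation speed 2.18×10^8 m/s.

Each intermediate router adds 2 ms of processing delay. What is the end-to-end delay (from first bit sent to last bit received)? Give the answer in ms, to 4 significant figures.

40.78 ms

L = 125 × 8 = 1000 bits.
Transmission delay per hop = L/R = 1000/260000000 = 0.00384615 ms; 2 hops → 0.00769231 ms.
Propagation delays (d/s per hop): 19.0476, 19.7248 ms; sum = 38.7724 ms.
Processing at 1 router(s): 1 × 2 ms = 2 ms.
End-to-end = 40.78 ms.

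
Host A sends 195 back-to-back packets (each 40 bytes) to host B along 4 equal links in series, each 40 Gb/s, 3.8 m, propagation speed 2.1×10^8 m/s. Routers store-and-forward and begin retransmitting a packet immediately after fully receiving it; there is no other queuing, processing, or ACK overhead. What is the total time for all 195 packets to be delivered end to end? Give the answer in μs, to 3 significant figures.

1.66 μs

Per-hop transmission t_tx = L/R = 320/40000000000 = 0.008 μs.
Per-hop propagation t_prop = 3.8/210000000 = 0.0180952 μs.
Pipeline fill: first packet needs 4·t_tx to clear all hops; remaining 194 packets each add one t_tx.
Total = (4+195-1)·t_tx + 4·t_prop = 198·0.008 + 4·0.0180952 = 1.66 μs.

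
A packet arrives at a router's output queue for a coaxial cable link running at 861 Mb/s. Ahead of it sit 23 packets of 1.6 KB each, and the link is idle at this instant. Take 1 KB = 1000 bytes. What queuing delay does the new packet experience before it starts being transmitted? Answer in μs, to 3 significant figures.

342 μs

Each queued packet: L/R = 12800/861000000 = 14.8664 μs.
23 queued → 341.928 μs.
Queuing delay = 342 μs.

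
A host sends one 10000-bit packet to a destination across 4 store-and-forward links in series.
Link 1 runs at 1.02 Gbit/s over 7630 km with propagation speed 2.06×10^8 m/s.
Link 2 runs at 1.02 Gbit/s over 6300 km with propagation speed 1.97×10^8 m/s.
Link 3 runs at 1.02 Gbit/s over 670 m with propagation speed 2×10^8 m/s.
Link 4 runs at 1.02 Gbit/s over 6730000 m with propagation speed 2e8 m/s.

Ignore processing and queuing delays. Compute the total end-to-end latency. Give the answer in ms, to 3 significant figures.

Transmission delay per hop = L/R = 10000/1020000000 = 0.00980392 ms; 4 hops → 0.0392157 ms.
Propagation delays (d/s per hop): 37.0388, 31.9797, 0.00335, 33.65 ms; sum = 102.672 ms.
End-to-end = 103 ms.

103 ms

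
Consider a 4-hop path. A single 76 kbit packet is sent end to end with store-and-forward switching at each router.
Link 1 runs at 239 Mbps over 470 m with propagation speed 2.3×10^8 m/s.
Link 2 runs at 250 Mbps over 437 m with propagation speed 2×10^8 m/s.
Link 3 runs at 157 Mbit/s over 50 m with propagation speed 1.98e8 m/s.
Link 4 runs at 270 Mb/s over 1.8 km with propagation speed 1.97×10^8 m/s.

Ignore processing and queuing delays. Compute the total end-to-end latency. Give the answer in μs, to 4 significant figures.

L = 76000 bits.
Transmission delays (L/R per hop): 317.992, 304, 484.076, 281.481 μs; sum = 1387.55 μs.
Propagation delays (d/s per hop): 2.04348, 2.185, 0.252525, 9.13706 μs; sum = 13.6181 μs.
End-to-end = 1401 μs.

1401 μs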